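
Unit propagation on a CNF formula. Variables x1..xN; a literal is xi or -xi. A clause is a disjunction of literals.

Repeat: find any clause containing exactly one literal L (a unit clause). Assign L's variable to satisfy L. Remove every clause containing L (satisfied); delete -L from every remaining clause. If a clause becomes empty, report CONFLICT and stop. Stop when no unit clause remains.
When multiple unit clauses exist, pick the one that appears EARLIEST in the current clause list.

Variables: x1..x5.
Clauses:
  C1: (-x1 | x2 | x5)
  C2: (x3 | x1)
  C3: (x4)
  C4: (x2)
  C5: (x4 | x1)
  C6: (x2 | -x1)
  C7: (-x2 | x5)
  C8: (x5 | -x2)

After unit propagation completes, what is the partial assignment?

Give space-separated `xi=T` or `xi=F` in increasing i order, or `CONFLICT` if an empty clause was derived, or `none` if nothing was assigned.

Answer: x2=T x4=T x5=T

Derivation:
unit clause [4] forces x4=T; simplify:
  satisfied 2 clause(s); 6 remain; assigned so far: [4]
unit clause [2] forces x2=T; simplify:
  drop -2 from [-2, 5] -> [5]
  drop -2 from [5, -2] -> [5]
  satisfied 3 clause(s); 3 remain; assigned so far: [2, 4]
unit clause [5] forces x5=T; simplify:
  satisfied 2 clause(s); 1 remain; assigned so far: [2, 4, 5]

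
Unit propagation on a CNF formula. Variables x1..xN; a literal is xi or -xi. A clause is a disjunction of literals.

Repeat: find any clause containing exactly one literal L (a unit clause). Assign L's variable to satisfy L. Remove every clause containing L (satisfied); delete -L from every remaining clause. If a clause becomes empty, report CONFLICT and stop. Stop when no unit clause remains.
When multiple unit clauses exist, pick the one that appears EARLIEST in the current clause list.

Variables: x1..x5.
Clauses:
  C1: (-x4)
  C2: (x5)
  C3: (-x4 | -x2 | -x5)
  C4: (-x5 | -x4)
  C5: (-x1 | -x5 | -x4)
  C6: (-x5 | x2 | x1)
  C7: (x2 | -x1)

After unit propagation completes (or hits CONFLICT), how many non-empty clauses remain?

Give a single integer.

Answer: 2

Derivation:
unit clause [-4] forces x4=F; simplify:
  satisfied 4 clause(s); 3 remain; assigned so far: [4]
unit clause [5] forces x5=T; simplify:
  drop -5 from [-5, 2, 1] -> [2, 1]
  satisfied 1 clause(s); 2 remain; assigned so far: [4, 5]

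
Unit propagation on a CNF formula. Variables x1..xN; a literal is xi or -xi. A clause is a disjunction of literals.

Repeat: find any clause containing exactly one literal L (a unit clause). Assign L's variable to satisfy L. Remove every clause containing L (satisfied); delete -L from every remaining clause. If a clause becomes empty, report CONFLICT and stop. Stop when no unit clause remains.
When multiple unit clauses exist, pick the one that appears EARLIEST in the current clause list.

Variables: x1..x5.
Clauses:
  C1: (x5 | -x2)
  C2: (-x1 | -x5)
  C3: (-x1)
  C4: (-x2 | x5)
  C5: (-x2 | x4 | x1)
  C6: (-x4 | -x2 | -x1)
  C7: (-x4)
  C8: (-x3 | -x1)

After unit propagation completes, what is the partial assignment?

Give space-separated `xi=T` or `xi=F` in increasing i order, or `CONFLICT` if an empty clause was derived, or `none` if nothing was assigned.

unit clause [-1] forces x1=F; simplify:
  drop 1 from [-2, 4, 1] -> [-2, 4]
  satisfied 4 clause(s); 4 remain; assigned so far: [1]
unit clause [-4] forces x4=F; simplify:
  drop 4 from [-2, 4] -> [-2]
  satisfied 1 clause(s); 3 remain; assigned so far: [1, 4]
unit clause [-2] forces x2=F; simplify:
  satisfied 3 clause(s); 0 remain; assigned so far: [1, 2, 4]

Answer: x1=F x2=F x4=F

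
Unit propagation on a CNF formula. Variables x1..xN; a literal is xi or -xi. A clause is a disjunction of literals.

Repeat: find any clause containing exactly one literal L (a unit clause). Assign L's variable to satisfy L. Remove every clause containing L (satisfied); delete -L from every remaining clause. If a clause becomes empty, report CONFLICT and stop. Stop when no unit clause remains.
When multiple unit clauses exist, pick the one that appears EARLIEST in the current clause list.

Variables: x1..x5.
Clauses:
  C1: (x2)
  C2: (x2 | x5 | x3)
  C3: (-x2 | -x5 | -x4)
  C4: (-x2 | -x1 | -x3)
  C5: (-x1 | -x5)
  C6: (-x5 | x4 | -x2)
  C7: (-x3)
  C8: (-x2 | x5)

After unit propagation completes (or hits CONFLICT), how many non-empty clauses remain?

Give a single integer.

Answer: 1

Derivation:
unit clause [2] forces x2=T; simplify:
  drop -2 from [-2, -5, -4] -> [-5, -4]
  drop -2 from [-2, -1, -3] -> [-1, -3]
  drop -2 from [-5, 4, -2] -> [-5, 4]
  drop -2 from [-2, 5] -> [5]
  satisfied 2 clause(s); 6 remain; assigned so far: [2]
unit clause [-3] forces x3=F; simplify:
  satisfied 2 clause(s); 4 remain; assigned so far: [2, 3]
unit clause [5] forces x5=T; simplify:
  drop -5 from [-5, -4] -> [-4]
  drop -5 from [-1, -5] -> [-1]
  drop -5 from [-5, 4] -> [4]
  satisfied 1 clause(s); 3 remain; assigned so far: [2, 3, 5]
unit clause [-4] forces x4=F; simplify:
  drop 4 from [4] -> [] (empty!)
  satisfied 1 clause(s); 2 remain; assigned so far: [2, 3, 4, 5]
CONFLICT (empty clause)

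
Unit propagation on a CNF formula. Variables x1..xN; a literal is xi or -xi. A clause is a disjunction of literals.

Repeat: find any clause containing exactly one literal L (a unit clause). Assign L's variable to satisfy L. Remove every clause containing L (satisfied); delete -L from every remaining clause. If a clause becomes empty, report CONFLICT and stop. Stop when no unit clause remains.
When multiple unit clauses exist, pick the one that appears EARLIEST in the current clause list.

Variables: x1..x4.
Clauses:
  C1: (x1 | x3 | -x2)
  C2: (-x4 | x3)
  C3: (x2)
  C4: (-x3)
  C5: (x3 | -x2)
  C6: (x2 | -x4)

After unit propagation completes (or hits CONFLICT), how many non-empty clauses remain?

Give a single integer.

unit clause [2] forces x2=T; simplify:
  drop -2 from [1, 3, -2] -> [1, 3]
  drop -2 from [3, -2] -> [3]
  satisfied 2 clause(s); 4 remain; assigned so far: [2]
unit clause [-3] forces x3=F; simplify:
  drop 3 from [1, 3] -> [1]
  drop 3 from [-4, 3] -> [-4]
  drop 3 from [3] -> [] (empty!)
  satisfied 1 clause(s); 3 remain; assigned so far: [2, 3]
CONFLICT (empty clause)

Answer: 2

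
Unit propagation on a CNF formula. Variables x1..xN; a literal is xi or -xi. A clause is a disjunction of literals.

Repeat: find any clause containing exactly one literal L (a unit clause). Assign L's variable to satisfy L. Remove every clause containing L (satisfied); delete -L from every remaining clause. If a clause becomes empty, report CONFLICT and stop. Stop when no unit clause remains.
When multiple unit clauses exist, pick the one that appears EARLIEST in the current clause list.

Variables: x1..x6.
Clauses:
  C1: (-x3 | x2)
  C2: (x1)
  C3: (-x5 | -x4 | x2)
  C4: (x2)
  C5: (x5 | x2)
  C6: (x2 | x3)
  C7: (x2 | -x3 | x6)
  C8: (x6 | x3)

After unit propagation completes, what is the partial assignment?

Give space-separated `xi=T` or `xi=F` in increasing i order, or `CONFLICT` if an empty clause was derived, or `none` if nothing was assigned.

Answer: x1=T x2=T

Derivation:
unit clause [1] forces x1=T; simplify:
  satisfied 1 clause(s); 7 remain; assigned so far: [1]
unit clause [2] forces x2=T; simplify:
  satisfied 6 clause(s); 1 remain; assigned so far: [1, 2]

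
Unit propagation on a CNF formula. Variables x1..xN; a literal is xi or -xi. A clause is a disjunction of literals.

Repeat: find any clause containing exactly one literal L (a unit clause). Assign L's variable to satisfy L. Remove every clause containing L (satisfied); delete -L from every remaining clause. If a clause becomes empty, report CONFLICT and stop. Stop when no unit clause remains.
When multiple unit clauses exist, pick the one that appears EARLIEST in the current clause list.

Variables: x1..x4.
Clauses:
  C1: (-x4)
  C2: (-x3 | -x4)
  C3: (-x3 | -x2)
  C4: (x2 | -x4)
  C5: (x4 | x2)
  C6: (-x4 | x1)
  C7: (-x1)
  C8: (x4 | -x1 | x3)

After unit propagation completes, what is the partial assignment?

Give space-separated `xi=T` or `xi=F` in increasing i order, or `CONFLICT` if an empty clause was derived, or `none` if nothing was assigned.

unit clause [-4] forces x4=F; simplify:
  drop 4 from [4, 2] -> [2]
  drop 4 from [4, -1, 3] -> [-1, 3]
  satisfied 4 clause(s); 4 remain; assigned so far: [4]
unit clause [2] forces x2=T; simplify:
  drop -2 from [-3, -2] -> [-3]
  satisfied 1 clause(s); 3 remain; assigned so far: [2, 4]
unit clause [-3] forces x3=F; simplify:
  drop 3 from [-1, 3] -> [-1]
  satisfied 1 clause(s); 2 remain; assigned so far: [2, 3, 4]
unit clause [-1] forces x1=F; simplify:
  satisfied 2 clause(s); 0 remain; assigned so far: [1, 2, 3, 4]

Answer: x1=F x2=T x3=F x4=F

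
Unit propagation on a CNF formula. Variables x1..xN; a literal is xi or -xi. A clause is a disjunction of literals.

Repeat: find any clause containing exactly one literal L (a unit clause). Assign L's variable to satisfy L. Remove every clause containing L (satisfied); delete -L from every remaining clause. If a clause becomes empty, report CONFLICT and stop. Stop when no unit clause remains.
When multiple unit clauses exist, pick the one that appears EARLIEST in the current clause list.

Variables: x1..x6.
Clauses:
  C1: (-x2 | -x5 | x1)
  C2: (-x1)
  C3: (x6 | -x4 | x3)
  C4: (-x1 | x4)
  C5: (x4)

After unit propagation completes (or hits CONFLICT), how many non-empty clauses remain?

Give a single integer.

Answer: 2

Derivation:
unit clause [-1] forces x1=F; simplify:
  drop 1 from [-2, -5, 1] -> [-2, -5]
  satisfied 2 clause(s); 3 remain; assigned so far: [1]
unit clause [4] forces x4=T; simplify:
  drop -4 from [6, -4, 3] -> [6, 3]
  satisfied 1 clause(s); 2 remain; assigned so far: [1, 4]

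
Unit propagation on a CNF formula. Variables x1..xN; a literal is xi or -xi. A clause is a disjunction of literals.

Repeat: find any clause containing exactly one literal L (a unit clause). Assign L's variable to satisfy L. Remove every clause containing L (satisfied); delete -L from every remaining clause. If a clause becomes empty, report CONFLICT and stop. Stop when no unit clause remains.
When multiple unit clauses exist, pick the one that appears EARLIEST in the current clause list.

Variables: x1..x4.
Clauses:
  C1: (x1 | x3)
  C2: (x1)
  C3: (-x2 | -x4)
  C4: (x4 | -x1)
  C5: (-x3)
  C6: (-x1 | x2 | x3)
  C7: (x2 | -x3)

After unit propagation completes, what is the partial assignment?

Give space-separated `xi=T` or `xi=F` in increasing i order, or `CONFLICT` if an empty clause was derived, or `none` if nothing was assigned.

unit clause [1] forces x1=T; simplify:
  drop -1 from [4, -1] -> [4]
  drop -1 from [-1, 2, 3] -> [2, 3]
  satisfied 2 clause(s); 5 remain; assigned so far: [1]
unit clause [4] forces x4=T; simplify:
  drop -4 from [-2, -4] -> [-2]
  satisfied 1 clause(s); 4 remain; assigned so far: [1, 4]
unit clause [-2] forces x2=F; simplify:
  drop 2 from [2, 3] -> [3]
  drop 2 from [2, -3] -> [-3]
  satisfied 1 clause(s); 3 remain; assigned so far: [1, 2, 4]
unit clause [-3] forces x3=F; simplify:
  drop 3 from [3] -> [] (empty!)
  satisfied 2 clause(s); 1 remain; assigned so far: [1, 2, 3, 4]
CONFLICT (empty clause)

Answer: CONFLICT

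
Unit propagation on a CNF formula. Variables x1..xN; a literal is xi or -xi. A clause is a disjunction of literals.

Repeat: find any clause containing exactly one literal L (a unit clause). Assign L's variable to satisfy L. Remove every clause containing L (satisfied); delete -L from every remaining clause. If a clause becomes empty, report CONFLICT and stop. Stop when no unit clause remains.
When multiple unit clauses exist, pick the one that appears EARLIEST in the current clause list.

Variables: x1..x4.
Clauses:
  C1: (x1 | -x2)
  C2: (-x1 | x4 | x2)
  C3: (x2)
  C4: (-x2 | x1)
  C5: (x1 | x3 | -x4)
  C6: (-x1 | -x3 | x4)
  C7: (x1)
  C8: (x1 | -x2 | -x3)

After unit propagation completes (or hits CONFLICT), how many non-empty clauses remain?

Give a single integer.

Answer: 1

Derivation:
unit clause [2] forces x2=T; simplify:
  drop -2 from [1, -2] -> [1]
  drop -2 from [-2, 1] -> [1]
  drop -2 from [1, -2, -3] -> [1, -3]
  satisfied 2 clause(s); 6 remain; assigned so far: [2]
unit clause [1] forces x1=T; simplify:
  drop -1 from [-1, -3, 4] -> [-3, 4]
  satisfied 5 clause(s); 1 remain; assigned so far: [1, 2]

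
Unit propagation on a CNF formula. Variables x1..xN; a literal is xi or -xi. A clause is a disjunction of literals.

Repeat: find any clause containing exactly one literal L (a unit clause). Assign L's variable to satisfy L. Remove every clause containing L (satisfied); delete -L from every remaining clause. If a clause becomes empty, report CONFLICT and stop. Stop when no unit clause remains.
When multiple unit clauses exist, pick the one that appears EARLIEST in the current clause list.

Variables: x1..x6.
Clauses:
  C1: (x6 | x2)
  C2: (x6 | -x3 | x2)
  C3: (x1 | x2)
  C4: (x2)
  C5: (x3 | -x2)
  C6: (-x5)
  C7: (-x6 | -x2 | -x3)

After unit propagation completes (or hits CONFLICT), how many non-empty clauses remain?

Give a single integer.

Answer: 0

Derivation:
unit clause [2] forces x2=T; simplify:
  drop -2 from [3, -2] -> [3]
  drop -2 from [-6, -2, -3] -> [-6, -3]
  satisfied 4 clause(s); 3 remain; assigned so far: [2]
unit clause [3] forces x3=T; simplify:
  drop -3 from [-6, -3] -> [-6]
  satisfied 1 clause(s); 2 remain; assigned so far: [2, 3]
unit clause [-5] forces x5=F; simplify:
  satisfied 1 clause(s); 1 remain; assigned so far: [2, 3, 5]
unit clause [-6] forces x6=F; simplify:
  satisfied 1 clause(s); 0 remain; assigned so far: [2, 3, 5, 6]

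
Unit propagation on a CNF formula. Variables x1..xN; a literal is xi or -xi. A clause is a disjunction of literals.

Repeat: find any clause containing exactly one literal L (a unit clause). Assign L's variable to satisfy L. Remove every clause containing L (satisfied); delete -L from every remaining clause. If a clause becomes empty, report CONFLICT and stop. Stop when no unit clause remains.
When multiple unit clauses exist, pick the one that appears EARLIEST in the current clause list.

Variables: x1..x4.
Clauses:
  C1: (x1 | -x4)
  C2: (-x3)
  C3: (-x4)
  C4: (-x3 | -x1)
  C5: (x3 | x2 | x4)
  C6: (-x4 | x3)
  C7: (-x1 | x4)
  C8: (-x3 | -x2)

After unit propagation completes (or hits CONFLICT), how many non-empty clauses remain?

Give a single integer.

unit clause [-3] forces x3=F; simplify:
  drop 3 from [3, 2, 4] -> [2, 4]
  drop 3 from [-4, 3] -> [-4]
  satisfied 3 clause(s); 5 remain; assigned so far: [3]
unit clause [-4] forces x4=F; simplify:
  drop 4 from [2, 4] -> [2]
  drop 4 from [-1, 4] -> [-1]
  satisfied 3 clause(s); 2 remain; assigned so far: [3, 4]
unit clause [2] forces x2=T; simplify:
  satisfied 1 clause(s); 1 remain; assigned so far: [2, 3, 4]
unit clause [-1] forces x1=F; simplify:
  satisfied 1 clause(s); 0 remain; assigned so far: [1, 2, 3, 4]

Answer: 0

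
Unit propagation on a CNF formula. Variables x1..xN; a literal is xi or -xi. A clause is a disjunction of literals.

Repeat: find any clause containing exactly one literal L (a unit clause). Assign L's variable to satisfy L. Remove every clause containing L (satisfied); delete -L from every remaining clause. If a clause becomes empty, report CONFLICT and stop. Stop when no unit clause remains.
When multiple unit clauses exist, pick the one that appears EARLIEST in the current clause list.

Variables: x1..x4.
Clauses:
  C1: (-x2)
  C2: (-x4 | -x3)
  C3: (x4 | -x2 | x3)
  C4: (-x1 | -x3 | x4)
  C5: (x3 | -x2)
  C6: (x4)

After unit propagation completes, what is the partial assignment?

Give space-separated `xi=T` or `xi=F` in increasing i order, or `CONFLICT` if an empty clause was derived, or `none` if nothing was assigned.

unit clause [-2] forces x2=F; simplify:
  satisfied 3 clause(s); 3 remain; assigned so far: [2]
unit clause [4] forces x4=T; simplify:
  drop -4 from [-4, -3] -> [-3]
  satisfied 2 clause(s); 1 remain; assigned so far: [2, 4]
unit clause [-3] forces x3=F; simplify:
  satisfied 1 clause(s); 0 remain; assigned so far: [2, 3, 4]

Answer: x2=F x3=F x4=T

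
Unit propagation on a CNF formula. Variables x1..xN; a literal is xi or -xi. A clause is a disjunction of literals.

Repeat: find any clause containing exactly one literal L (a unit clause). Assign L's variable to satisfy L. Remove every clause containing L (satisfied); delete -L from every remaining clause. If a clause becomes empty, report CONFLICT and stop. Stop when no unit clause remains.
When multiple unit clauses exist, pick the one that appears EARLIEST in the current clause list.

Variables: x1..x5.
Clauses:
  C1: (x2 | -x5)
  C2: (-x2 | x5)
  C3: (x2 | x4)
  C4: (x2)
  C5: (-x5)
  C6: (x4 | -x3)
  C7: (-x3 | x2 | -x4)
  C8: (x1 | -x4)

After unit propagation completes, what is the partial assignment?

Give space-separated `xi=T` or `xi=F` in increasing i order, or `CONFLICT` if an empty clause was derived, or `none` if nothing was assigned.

unit clause [2] forces x2=T; simplify:
  drop -2 from [-2, 5] -> [5]
  satisfied 4 clause(s); 4 remain; assigned so far: [2]
unit clause [5] forces x5=T; simplify:
  drop -5 from [-5] -> [] (empty!)
  satisfied 1 clause(s); 3 remain; assigned so far: [2, 5]
CONFLICT (empty clause)

Answer: CONFLICT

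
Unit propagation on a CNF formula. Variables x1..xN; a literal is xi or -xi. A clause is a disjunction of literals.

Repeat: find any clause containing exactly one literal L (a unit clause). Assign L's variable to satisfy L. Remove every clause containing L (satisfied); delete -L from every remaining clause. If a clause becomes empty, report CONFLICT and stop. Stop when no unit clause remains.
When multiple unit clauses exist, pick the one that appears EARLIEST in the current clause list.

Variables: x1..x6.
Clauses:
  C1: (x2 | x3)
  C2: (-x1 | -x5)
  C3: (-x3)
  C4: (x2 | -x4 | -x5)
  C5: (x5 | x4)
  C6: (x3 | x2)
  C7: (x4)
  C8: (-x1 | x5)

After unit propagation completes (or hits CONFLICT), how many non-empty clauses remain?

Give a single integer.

Answer: 2

Derivation:
unit clause [-3] forces x3=F; simplify:
  drop 3 from [2, 3] -> [2]
  drop 3 from [3, 2] -> [2]
  satisfied 1 clause(s); 7 remain; assigned so far: [3]
unit clause [2] forces x2=T; simplify:
  satisfied 3 clause(s); 4 remain; assigned so far: [2, 3]
unit clause [4] forces x4=T; simplify:
  satisfied 2 clause(s); 2 remain; assigned so far: [2, 3, 4]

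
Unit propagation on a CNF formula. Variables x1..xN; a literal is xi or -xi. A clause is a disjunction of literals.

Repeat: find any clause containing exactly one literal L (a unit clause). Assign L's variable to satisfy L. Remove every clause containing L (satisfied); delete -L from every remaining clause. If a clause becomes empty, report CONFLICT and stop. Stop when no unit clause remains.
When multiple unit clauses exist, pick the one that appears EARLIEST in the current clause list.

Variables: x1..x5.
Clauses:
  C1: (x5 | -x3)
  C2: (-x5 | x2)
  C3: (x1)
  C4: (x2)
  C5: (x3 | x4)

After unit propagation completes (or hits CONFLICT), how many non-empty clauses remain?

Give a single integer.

Answer: 2

Derivation:
unit clause [1] forces x1=T; simplify:
  satisfied 1 clause(s); 4 remain; assigned so far: [1]
unit clause [2] forces x2=T; simplify:
  satisfied 2 clause(s); 2 remain; assigned so far: [1, 2]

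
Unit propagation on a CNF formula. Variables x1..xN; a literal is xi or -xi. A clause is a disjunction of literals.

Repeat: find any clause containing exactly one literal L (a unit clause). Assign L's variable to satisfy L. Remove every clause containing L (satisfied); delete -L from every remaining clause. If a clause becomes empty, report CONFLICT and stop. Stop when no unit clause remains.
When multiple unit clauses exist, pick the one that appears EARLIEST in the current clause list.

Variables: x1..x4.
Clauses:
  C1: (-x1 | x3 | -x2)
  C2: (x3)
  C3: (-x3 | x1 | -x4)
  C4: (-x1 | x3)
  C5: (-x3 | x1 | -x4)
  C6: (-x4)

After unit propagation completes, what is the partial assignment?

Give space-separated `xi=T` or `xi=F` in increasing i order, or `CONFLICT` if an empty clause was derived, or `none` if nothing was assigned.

unit clause [3] forces x3=T; simplify:
  drop -3 from [-3, 1, -4] -> [1, -4]
  drop -3 from [-3, 1, -4] -> [1, -4]
  satisfied 3 clause(s); 3 remain; assigned so far: [3]
unit clause [-4] forces x4=F; simplify:
  satisfied 3 clause(s); 0 remain; assigned so far: [3, 4]

Answer: x3=T x4=F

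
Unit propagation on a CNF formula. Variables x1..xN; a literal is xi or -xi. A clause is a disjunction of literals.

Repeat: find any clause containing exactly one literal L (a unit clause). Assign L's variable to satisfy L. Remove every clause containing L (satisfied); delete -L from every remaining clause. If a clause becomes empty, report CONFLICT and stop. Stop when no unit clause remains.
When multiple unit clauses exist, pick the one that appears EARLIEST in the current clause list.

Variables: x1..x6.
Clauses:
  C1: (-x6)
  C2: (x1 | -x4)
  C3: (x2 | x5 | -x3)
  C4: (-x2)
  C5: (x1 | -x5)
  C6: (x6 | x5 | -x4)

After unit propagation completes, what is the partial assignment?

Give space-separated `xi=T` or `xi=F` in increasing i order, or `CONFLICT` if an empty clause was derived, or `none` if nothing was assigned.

unit clause [-6] forces x6=F; simplify:
  drop 6 from [6, 5, -4] -> [5, -4]
  satisfied 1 clause(s); 5 remain; assigned so far: [6]
unit clause [-2] forces x2=F; simplify:
  drop 2 from [2, 5, -3] -> [5, -3]
  satisfied 1 clause(s); 4 remain; assigned so far: [2, 6]

Answer: x2=F x6=F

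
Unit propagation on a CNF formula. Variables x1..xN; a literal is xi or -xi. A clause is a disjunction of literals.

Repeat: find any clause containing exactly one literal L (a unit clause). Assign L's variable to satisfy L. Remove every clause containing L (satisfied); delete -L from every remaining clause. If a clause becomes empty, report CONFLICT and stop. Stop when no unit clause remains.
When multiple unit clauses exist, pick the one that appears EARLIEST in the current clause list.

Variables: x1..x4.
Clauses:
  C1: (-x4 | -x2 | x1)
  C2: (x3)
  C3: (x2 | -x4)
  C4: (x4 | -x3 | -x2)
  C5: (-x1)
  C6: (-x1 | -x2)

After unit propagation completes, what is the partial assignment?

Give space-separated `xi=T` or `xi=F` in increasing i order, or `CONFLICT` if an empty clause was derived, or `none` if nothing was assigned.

unit clause [3] forces x3=T; simplify:
  drop -3 from [4, -3, -2] -> [4, -2]
  satisfied 1 clause(s); 5 remain; assigned so far: [3]
unit clause [-1] forces x1=F; simplify:
  drop 1 from [-4, -2, 1] -> [-4, -2]
  satisfied 2 clause(s); 3 remain; assigned so far: [1, 3]

Answer: x1=F x3=T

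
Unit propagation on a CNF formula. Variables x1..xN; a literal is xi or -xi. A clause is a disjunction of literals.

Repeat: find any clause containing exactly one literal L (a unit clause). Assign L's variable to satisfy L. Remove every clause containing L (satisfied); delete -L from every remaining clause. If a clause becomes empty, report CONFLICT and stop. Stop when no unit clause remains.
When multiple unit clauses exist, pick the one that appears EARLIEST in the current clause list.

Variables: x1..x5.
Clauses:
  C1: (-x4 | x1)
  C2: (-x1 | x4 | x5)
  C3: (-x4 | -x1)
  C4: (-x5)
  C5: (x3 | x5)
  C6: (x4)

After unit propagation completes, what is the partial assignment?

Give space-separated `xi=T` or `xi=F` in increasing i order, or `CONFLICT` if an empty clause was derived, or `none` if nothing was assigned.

Answer: CONFLICT

Derivation:
unit clause [-5] forces x5=F; simplify:
  drop 5 from [-1, 4, 5] -> [-1, 4]
  drop 5 from [3, 5] -> [3]
  satisfied 1 clause(s); 5 remain; assigned so far: [5]
unit clause [3] forces x3=T; simplify:
  satisfied 1 clause(s); 4 remain; assigned so far: [3, 5]
unit clause [4] forces x4=T; simplify:
  drop -4 from [-4, 1] -> [1]
  drop -4 from [-4, -1] -> [-1]
  satisfied 2 clause(s); 2 remain; assigned so far: [3, 4, 5]
unit clause [1] forces x1=T; simplify:
  drop -1 from [-1] -> [] (empty!)
  satisfied 1 clause(s); 1 remain; assigned so far: [1, 3, 4, 5]
CONFLICT (empty clause)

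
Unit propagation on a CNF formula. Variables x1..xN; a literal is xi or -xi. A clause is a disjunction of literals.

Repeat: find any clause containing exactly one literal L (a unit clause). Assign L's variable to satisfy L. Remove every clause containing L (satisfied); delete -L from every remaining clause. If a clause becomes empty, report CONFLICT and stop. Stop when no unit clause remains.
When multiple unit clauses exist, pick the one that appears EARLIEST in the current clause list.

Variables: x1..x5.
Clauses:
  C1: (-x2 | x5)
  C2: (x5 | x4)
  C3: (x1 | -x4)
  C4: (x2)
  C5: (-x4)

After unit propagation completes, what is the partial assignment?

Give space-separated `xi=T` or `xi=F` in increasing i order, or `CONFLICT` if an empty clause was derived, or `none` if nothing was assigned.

unit clause [2] forces x2=T; simplify:
  drop -2 from [-2, 5] -> [5]
  satisfied 1 clause(s); 4 remain; assigned so far: [2]
unit clause [5] forces x5=T; simplify:
  satisfied 2 clause(s); 2 remain; assigned so far: [2, 5]
unit clause [-4] forces x4=F; simplify:
  satisfied 2 clause(s); 0 remain; assigned so far: [2, 4, 5]

Answer: x2=T x4=F x5=T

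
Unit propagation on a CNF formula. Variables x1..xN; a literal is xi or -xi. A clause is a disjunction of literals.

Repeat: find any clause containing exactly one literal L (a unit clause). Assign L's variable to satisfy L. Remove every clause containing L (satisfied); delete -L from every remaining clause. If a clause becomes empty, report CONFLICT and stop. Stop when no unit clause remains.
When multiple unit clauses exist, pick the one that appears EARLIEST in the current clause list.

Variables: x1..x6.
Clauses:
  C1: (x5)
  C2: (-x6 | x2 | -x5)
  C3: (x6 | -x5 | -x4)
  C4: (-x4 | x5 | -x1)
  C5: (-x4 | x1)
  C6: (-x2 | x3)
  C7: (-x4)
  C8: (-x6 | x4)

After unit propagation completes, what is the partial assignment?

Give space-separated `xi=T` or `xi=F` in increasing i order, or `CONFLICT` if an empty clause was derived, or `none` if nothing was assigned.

unit clause [5] forces x5=T; simplify:
  drop -5 from [-6, 2, -5] -> [-6, 2]
  drop -5 from [6, -5, -4] -> [6, -4]
  satisfied 2 clause(s); 6 remain; assigned so far: [5]
unit clause [-4] forces x4=F; simplify:
  drop 4 from [-6, 4] -> [-6]
  satisfied 3 clause(s); 3 remain; assigned so far: [4, 5]
unit clause [-6] forces x6=F; simplify:
  satisfied 2 clause(s); 1 remain; assigned so far: [4, 5, 6]

Answer: x4=F x5=T x6=F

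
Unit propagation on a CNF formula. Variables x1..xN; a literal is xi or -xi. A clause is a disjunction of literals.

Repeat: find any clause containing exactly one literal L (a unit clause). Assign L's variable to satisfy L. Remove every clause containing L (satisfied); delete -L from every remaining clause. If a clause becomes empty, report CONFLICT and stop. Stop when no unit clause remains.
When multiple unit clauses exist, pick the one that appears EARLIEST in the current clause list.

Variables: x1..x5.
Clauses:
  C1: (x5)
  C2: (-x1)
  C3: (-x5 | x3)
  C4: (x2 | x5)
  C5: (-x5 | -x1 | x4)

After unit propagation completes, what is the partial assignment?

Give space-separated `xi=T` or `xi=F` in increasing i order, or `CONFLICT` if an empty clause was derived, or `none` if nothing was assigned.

Answer: x1=F x3=T x5=T

Derivation:
unit clause [5] forces x5=T; simplify:
  drop -5 from [-5, 3] -> [3]
  drop -5 from [-5, -1, 4] -> [-1, 4]
  satisfied 2 clause(s); 3 remain; assigned so far: [5]
unit clause [-1] forces x1=F; simplify:
  satisfied 2 clause(s); 1 remain; assigned so far: [1, 5]
unit clause [3] forces x3=T; simplify:
  satisfied 1 clause(s); 0 remain; assigned so far: [1, 3, 5]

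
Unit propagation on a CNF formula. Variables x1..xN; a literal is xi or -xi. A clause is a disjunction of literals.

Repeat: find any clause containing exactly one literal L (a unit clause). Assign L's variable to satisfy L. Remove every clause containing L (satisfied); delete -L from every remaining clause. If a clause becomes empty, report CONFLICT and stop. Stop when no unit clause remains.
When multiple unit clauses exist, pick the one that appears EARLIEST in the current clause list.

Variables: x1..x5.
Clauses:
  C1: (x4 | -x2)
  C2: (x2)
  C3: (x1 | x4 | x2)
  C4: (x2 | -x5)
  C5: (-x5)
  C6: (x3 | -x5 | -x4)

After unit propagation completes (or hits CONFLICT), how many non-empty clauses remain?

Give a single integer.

unit clause [2] forces x2=T; simplify:
  drop -2 from [4, -2] -> [4]
  satisfied 3 clause(s); 3 remain; assigned so far: [2]
unit clause [4] forces x4=T; simplify:
  drop -4 from [3, -5, -4] -> [3, -5]
  satisfied 1 clause(s); 2 remain; assigned so far: [2, 4]
unit clause [-5] forces x5=F; simplify:
  satisfied 2 clause(s); 0 remain; assigned so far: [2, 4, 5]

Answer: 0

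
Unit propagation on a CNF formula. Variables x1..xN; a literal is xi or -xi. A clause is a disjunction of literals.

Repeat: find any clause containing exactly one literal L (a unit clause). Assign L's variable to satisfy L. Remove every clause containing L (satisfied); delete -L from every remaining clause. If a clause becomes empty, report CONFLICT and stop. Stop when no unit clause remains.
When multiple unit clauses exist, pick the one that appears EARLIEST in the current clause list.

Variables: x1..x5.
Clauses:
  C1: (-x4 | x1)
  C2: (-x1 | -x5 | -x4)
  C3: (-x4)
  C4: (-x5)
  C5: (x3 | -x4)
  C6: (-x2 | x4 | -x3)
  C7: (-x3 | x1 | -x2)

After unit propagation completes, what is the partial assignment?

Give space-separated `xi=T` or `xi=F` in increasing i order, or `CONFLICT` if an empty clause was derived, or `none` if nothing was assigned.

unit clause [-4] forces x4=F; simplify:
  drop 4 from [-2, 4, -3] -> [-2, -3]
  satisfied 4 clause(s); 3 remain; assigned so far: [4]
unit clause [-5] forces x5=F; simplify:
  satisfied 1 clause(s); 2 remain; assigned so far: [4, 5]

Answer: x4=F x5=F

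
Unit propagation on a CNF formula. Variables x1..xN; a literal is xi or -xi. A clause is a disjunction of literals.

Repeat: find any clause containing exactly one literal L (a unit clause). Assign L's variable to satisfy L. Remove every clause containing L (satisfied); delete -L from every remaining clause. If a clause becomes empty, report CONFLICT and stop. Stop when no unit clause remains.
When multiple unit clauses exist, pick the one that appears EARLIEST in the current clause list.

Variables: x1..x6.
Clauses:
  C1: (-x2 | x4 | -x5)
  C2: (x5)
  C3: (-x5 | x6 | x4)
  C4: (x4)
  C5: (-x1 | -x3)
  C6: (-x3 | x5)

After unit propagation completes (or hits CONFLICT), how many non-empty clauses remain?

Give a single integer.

Answer: 1

Derivation:
unit clause [5] forces x5=T; simplify:
  drop -5 from [-2, 4, -5] -> [-2, 4]
  drop -5 from [-5, 6, 4] -> [6, 4]
  satisfied 2 clause(s); 4 remain; assigned so far: [5]
unit clause [4] forces x4=T; simplify:
  satisfied 3 clause(s); 1 remain; assigned so far: [4, 5]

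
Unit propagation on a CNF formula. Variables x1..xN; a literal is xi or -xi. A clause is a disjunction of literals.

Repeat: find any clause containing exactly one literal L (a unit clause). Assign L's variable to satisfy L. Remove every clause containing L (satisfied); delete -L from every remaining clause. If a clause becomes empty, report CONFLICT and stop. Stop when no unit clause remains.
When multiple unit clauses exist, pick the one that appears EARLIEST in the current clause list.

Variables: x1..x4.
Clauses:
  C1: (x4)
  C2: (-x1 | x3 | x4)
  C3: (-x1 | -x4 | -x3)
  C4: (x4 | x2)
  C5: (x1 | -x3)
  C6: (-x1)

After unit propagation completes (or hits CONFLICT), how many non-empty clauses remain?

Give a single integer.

Answer: 0

Derivation:
unit clause [4] forces x4=T; simplify:
  drop -4 from [-1, -4, -3] -> [-1, -3]
  satisfied 3 clause(s); 3 remain; assigned so far: [4]
unit clause [-1] forces x1=F; simplify:
  drop 1 from [1, -3] -> [-3]
  satisfied 2 clause(s); 1 remain; assigned so far: [1, 4]
unit clause [-3] forces x3=F; simplify:
  satisfied 1 clause(s); 0 remain; assigned so far: [1, 3, 4]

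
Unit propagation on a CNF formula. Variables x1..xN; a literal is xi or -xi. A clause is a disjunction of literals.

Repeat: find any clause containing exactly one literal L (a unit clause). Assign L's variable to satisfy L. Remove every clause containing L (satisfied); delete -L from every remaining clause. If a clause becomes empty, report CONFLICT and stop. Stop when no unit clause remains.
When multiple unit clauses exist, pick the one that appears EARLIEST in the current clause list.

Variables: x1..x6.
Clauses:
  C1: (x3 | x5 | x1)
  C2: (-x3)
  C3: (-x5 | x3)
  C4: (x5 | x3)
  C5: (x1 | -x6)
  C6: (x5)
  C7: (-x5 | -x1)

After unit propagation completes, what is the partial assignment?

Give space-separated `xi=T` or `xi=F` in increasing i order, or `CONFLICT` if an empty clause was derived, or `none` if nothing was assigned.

Answer: CONFLICT

Derivation:
unit clause [-3] forces x3=F; simplify:
  drop 3 from [3, 5, 1] -> [5, 1]
  drop 3 from [-5, 3] -> [-5]
  drop 3 from [5, 3] -> [5]
  satisfied 1 clause(s); 6 remain; assigned so far: [3]
unit clause [-5] forces x5=F; simplify:
  drop 5 from [5, 1] -> [1]
  drop 5 from [5] -> [] (empty!)
  drop 5 from [5] -> [] (empty!)
  satisfied 2 clause(s); 4 remain; assigned so far: [3, 5]
CONFLICT (empty clause)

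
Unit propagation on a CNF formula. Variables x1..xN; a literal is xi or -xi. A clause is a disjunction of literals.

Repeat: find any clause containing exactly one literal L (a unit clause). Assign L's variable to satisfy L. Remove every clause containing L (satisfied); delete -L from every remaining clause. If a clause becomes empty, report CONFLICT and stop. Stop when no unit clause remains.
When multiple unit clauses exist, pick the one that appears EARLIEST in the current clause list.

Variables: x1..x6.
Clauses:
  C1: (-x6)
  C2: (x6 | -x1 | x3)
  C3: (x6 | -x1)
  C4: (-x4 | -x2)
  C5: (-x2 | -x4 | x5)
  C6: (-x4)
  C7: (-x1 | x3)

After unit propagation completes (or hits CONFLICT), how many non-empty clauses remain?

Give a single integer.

Answer: 0

Derivation:
unit clause [-6] forces x6=F; simplify:
  drop 6 from [6, -1, 3] -> [-1, 3]
  drop 6 from [6, -1] -> [-1]
  satisfied 1 clause(s); 6 remain; assigned so far: [6]
unit clause [-1] forces x1=F; simplify:
  satisfied 3 clause(s); 3 remain; assigned so far: [1, 6]
unit clause [-4] forces x4=F; simplify:
  satisfied 3 clause(s); 0 remain; assigned so far: [1, 4, 6]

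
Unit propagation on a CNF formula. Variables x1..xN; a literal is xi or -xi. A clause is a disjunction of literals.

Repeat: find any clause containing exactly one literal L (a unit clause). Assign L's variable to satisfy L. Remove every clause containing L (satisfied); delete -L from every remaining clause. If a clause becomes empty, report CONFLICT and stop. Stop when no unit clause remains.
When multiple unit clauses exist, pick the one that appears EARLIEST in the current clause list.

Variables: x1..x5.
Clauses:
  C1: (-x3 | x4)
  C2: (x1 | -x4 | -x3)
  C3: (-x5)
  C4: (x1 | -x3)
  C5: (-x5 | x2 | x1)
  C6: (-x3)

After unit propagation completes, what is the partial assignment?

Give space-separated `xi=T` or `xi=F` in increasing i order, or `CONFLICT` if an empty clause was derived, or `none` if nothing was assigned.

Answer: x3=F x5=F

Derivation:
unit clause [-5] forces x5=F; simplify:
  satisfied 2 clause(s); 4 remain; assigned so far: [5]
unit clause [-3] forces x3=F; simplify:
  satisfied 4 clause(s); 0 remain; assigned so far: [3, 5]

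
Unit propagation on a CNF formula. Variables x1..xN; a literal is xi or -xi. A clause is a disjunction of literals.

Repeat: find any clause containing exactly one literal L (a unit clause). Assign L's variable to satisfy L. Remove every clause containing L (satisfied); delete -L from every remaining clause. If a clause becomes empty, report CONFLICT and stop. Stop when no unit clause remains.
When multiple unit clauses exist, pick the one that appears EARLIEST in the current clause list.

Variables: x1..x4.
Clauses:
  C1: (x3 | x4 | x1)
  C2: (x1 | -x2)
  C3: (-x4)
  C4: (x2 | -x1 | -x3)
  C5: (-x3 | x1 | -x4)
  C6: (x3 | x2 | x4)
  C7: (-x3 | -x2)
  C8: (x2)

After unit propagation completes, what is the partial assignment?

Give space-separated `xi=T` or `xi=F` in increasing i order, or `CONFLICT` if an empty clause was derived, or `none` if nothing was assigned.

unit clause [-4] forces x4=F; simplify:
  drop 4 from [3, 4, 1] -> [3, 1]
  drop 4 from [3, 2, 4] -> [3, 2]
  satisfied 2 clause(s); 6 remain; assigned so far: [4]
unit clause [2] forces x2=T; simplify:
  drop -2 from [1, -2] -> [1]
  drop -2 from [-3, -2] -> [-3]
  satisfied 3 clause(s); 3 remain; assigned so far: [2, 4]
unit clause [1] forces x1=T; simplify:
  satisfied 2 clause(s); 1 remain; assigned so far: [1, 2, 4]
unit clause [-3] forces x3=F; simplify:
  satisfied 1 clause(s); 0 remain; assigned so far: [1, 2, 3, 4]

Answer: x1=T x2=T x3=F x4=F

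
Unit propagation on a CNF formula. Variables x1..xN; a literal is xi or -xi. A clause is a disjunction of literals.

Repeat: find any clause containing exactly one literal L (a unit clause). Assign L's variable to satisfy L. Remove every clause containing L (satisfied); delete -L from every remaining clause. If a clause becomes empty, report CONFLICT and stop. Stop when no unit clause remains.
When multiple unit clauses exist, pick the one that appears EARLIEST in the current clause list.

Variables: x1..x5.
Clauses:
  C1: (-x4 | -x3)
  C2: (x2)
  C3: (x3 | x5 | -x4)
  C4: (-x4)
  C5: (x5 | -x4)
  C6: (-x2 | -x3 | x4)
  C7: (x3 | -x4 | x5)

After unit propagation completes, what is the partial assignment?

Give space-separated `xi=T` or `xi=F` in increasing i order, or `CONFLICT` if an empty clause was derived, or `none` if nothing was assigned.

Answer: x2=T x3=F x4=F

Derivation:
unit clause [2] forces x2=T; simplify:
  drop -2 from [-2, -3, 4] -> [-3, 4]
  satisfied 1 clause(s); 6 remain; assigned so far: [2]
unit clause [-4] forces x4=F; simplify:
  drop 4 from [-3, 4] -> [-3]
  satisfied 5 clause(s); 1 remain; assigned so far: [2, 4]
unit clause [-3] forces x3=F; simplify:
  satisfied 1 clause(s); 0 remain; assigned so far: [2, 3, 4]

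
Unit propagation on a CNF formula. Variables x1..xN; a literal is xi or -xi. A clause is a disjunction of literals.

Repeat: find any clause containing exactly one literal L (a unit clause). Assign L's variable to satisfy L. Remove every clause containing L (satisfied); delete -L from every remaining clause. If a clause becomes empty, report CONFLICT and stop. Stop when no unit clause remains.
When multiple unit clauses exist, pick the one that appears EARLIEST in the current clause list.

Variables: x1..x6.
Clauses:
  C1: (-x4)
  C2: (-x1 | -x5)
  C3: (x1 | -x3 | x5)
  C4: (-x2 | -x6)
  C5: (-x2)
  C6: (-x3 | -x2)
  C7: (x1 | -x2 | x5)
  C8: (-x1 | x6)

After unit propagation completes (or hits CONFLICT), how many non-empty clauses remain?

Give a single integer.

Answer: 3

Derivation:
unit clause [-4] forces x4=F; simplify:
  satisfied 1 clause(s); 7 remain; assigned so far: [4]
unit clause [-2] forces x2=F; simplify:
  satisfied 4 clause(s); 3 remain; assigned so far: [2, 4]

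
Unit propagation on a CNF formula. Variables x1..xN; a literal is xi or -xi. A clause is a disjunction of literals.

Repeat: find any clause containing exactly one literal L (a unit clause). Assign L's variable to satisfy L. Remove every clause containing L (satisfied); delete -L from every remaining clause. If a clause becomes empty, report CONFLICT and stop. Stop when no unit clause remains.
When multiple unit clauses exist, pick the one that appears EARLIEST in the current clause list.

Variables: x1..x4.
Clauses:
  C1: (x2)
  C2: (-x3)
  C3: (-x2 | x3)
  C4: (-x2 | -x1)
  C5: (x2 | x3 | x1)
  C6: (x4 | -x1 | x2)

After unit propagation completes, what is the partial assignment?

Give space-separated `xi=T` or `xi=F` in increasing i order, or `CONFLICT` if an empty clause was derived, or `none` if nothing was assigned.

Answer: CONFLICT

Derivation:
unit clause [2] forces x2=T; simplify:
  drop -2 from [-2, 3] -> [3]
  drop -2 from [-2, -1] -> [-1]
  satisfied 3 clause(s); 3 remain; assigned so far: [2]
unit clause [-3] forces x3=F; simplify:
  drop 3 from [3] -> [] (empty!)
  satisfied 1 clause(s); 2 remain; assigned so far: [2, 3]
CONFLICT (empty clause)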